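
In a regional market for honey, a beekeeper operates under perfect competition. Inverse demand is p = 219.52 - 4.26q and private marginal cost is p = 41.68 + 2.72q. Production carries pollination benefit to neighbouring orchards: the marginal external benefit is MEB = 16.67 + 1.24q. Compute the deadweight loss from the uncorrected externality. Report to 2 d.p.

Market equilibrium (private): 41.68 + 2.72q = 219.52 - 4.26q → q_m = 25.4785.
Social marginal cost = private MC − MEB = 25.01 + 1.48q.
Set SMC = demand: 25.01 + 1.48q = 219.52 - 4.26q → q* = 33.8868.
Height of the DWL triangle at q_m is demand(q_m) − SMC(q_m) = MEB(q_m) = 48.2634.
DWL = ½ × 8.4083 × 48.2634 = 202.9066.

DWL = 202.91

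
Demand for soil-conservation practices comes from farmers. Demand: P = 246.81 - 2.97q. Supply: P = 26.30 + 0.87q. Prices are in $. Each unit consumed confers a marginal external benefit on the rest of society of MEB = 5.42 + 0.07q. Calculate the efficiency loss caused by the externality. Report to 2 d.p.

Market equilibrium (private): 26.30 + 0.87q = 246.81 - 2.97q → q_m = 57.4245.
Social marginal benefit = demand + MEB = 252.23 - 2.90q.
Set SMB = MC: 252.23 - 2.90q = 26.30 + 0.87q → q* = 59.9284.
Height of the DWL triangle at q_m is SMB(q_m) − MC(q_m) = MEB(q_m) = 9.4397.
DWL = ½ × 2.5039 × 9.4397 = 11.8180.

DWL = $11.82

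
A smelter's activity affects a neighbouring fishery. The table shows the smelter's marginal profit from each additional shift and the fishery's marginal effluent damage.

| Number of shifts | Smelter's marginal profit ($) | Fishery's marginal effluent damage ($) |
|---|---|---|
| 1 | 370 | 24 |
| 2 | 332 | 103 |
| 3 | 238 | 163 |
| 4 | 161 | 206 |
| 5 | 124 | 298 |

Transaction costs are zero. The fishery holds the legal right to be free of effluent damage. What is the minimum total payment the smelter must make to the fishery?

Efficient level: marginal profit ≥ marginal effluent damage through level 3, so k* = 3.
With the fishery holding the right, the smelter must at least compensate total damage at k*: 24 + 103 + 163 = 290.

$290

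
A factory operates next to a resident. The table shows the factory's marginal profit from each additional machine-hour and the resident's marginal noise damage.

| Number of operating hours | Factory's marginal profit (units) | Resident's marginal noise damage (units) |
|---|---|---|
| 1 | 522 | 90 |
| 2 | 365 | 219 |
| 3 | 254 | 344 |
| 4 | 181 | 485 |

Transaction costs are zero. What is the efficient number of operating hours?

2

Bargaining reaches the level where marginal profit last exceeds marginal noise damage.
That holds through level 2 (365 ≥ 219) but not at 3 (254 < 344).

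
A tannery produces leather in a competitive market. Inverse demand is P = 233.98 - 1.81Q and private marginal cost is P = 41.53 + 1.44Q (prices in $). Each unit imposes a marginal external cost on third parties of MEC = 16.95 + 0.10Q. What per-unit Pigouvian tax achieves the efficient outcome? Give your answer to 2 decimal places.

tax = $22.19 per unit

Social marginal cost = private MC + MEC = 58.48 + 1.54Q.
Set SMC = demand: 58.48 + 1.54Q = 233.98 - 1.81Q → Q* = 52.3881.
The Pigouvian tax equals MEC at Q*: 16.95 + 0.10×52.3881 = 22.1888.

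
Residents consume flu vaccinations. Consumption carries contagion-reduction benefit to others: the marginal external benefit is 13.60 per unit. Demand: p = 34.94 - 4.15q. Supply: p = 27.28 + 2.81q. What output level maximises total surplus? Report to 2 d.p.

Social marginal benefit = demand + MEB = 48.54 - 4.15q.
Set SMB = MC: 48.54 - 4.15q = 27.28 + 2.81q → q* = 3.0546.

q* = 3.05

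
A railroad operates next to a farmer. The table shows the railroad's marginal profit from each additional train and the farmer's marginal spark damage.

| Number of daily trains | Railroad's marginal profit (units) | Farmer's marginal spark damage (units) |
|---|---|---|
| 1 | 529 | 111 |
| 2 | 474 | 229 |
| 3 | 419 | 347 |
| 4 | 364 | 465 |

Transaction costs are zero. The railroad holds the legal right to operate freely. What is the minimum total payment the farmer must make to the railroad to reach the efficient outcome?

Left alone the railroad would choose level 4 (marginal profit stays positive).
Efficient level: k* = 3 (marginal profit ≥ marginal spark damage through 3).
The farmer must at least cover the railroad's forgone profit from cutting 4→3: 364 = 364.

364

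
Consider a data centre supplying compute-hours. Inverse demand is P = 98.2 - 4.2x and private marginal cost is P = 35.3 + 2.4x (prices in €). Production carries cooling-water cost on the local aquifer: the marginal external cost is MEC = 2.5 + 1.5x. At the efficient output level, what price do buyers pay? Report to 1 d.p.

P = €66.9

Social marginal cost = private MC + MEC = 37.8 + 3.9x.
Set SMC = demand: 37.8 + 3.9x = 98.2 - 4.2x → x* = 7.4568.
Consumer price on the demand curve at x*: 98.2 − 4.2×7.4568 = 66.8814.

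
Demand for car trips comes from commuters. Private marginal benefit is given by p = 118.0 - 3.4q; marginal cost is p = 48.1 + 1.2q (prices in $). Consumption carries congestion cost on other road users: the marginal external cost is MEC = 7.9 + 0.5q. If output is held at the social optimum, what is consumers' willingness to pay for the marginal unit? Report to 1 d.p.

P = $76.7

Social marginal benefit = demand − MEC = 110.1 - 3.9q.
Set SMB = MC: 110.1 - 3.9q = 48.1 + 1.2q → q* = 12.1569.
Consumer price on the demand curve at q*: 118.0 − 3.4×12.1569 = 76.6665.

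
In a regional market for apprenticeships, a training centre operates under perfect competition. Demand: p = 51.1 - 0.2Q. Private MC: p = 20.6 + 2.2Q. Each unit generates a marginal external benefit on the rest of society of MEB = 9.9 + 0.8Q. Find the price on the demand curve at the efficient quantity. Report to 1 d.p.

Social marginal cost = private MC − MEB = 10.7 + 1.4Q.
Set SMC = demand: 10.7 + 1.4Q = 51.1 - 0.2Q → Q* = 25.2500.
Consumer price on the demand curve at Q*: 51.1 − 0.2×25.2500 = 46.0500.

P = 46.1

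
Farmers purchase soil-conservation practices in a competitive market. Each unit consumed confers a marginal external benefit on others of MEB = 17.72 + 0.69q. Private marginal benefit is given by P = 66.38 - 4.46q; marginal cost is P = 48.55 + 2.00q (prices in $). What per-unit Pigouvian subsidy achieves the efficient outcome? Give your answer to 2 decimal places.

Social marginal benefit = demand + MEB = 84.10 - 3.77q.
Set SMB = MC: 84.10 - 3.77q = 48.55 + 2.00q → q* = 6.1612.
The Pigouvian subsidy equals MEB at q*: 17.72 + 0.69×6.1612 = 21.9712.

subsidy = $21.97 per unit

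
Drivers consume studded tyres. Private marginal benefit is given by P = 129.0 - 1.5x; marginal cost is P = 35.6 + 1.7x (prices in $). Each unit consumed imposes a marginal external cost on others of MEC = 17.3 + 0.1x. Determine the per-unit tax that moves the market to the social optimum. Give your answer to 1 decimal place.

tax = $19.6 per unit

Social marginal benefit = demand − MEC = 111.7 - 1.6x.
Set SMB = MC: 111.7 - 1.6x = 35.6 + 1.7x → x* = 23.0606.
The Pigouvian tax equals MEC at x*: 17.3 + 0.1×23.0606 = 19.6061.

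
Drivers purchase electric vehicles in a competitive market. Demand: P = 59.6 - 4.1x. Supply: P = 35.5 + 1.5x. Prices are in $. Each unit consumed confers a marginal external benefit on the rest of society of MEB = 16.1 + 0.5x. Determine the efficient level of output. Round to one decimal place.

Social marginal benefit = demand + MEB = 75.7 - 3.6x.
Set SMB = MC: 75.7 - 3.6x = 35.5 + 1.5x → x* = 7.8824.

x* = 7.9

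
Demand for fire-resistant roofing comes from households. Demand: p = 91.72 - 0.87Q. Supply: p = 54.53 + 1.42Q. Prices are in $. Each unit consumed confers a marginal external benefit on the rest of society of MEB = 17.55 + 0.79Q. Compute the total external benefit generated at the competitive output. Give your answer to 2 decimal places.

$389.19

Market equilibrium (private): 54.53 + 1.42Q = 91.72 - 0.87Q → Q_m = 16.2402.
Total external benefit = ∫₀^{Q_m} (17.55 + 0.79Q) dQ = 17.55×16.2402 + ½×0.79×16.2402² = 389.1944.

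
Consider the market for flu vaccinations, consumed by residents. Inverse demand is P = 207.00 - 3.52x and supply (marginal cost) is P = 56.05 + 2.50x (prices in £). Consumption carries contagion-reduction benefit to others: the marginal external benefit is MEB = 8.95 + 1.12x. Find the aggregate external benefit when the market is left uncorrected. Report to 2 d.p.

Market equilibrium (private): 56.05 + 2.50x = 207.00 - 3.52x → x_m = 25.0748.
Total external benefit = ∫₀^{x_m} (8.95 + 1.12x) dx = 8.95×25.0748 + ½×1.12×25.0748² = 576.5170.

£576.52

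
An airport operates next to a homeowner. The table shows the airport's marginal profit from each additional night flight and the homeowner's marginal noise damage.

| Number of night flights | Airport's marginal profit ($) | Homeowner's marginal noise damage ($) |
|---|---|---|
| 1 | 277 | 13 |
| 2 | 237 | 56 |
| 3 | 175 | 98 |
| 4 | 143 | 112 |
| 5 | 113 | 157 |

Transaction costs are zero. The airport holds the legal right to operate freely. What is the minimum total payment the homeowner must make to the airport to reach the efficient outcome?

Left alone the airport would choose level 5 (marginal profit stays positive).
Efficient level: k* = 4 (marginal profit ≥ marginal noise damage through 4).
The homeowner must at least cover the airport's forgone profit from cutting 5→4: 113 = 113.

$113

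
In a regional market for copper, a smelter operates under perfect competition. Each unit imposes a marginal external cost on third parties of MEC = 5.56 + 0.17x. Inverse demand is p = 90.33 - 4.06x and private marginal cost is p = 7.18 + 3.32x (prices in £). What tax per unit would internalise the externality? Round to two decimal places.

tax = £7.31 per unit

Social marginal cost = private MC + MEC = 12.74 + 3.49x.
Set SMC = demand: 12.74 + 3.49x = 90.33 - 4.06x → x* = 10.2768.
The Pigouvian tax equals MEC at x*: 5.56 + 0.17×10.2768 = 7.3071.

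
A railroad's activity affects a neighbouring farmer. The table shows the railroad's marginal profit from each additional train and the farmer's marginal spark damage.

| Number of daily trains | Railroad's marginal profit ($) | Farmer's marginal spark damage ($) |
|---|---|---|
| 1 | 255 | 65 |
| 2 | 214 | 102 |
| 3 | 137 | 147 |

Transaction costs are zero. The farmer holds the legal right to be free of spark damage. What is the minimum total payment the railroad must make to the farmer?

$167

Efficient level: marginal profit ≥ marginal spark damage through level 2, so k* = 2.
With the farmer holding the right, the railroad must at least compensate total damage at k*: 65 + 102 = 167.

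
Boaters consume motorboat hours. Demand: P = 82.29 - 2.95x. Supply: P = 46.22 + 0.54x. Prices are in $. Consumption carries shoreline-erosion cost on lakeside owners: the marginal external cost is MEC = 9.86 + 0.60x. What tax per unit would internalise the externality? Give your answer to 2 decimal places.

tax = $13.70 per unit

Social marginal benefit = demand − MEC = 72.43 - 3.55x.
Set SMB = MC: 72.43 - 3.55x = 46.22 + 0.54x → x* = 6.4083.
The Pigouvian tax equals MEC at x*: 9.86 + 0.60×6.4083 = 13.7050.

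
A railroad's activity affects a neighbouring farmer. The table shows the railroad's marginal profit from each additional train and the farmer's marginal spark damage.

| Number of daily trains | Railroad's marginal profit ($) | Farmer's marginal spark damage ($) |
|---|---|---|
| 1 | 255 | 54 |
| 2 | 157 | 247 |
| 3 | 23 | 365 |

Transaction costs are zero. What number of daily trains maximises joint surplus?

1

Bargaining reaches the level where marginal profit last exceeds marginal spark damage.
That holds through level 1 (255 ≥ 54) but not at 2 (157 < 247).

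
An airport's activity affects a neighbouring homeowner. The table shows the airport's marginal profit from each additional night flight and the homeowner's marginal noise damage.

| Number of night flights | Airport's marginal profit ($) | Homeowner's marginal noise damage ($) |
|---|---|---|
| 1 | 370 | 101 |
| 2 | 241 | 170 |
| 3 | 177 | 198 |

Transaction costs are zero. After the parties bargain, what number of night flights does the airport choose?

Bargaining reaches the level where marginal profit last exceeds marginal noise damage.
That holds through level 2 (241 ≥ 170) but not at 3 (177 < 198).

2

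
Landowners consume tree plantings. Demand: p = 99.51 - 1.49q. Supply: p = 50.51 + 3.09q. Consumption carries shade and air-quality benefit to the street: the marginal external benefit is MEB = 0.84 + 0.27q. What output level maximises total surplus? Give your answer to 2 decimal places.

Social marginal benefit = demand + MEB = 100.35 - 1.22q.
Set SMB = MC: 100.35 - 1.22q = 50.51 + 3.09q → q* = 11.5638.

q* = 11.56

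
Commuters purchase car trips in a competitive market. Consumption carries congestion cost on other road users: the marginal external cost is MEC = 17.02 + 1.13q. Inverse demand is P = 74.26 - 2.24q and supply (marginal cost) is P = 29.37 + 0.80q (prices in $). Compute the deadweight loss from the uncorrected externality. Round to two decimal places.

Market equilibrium (private): 29.37 + 0.80q = 74.26 - 2.24q → q_m = 14.7664.
Social marginal benefit = demand − MEC = 57.24 - 3.37q.
Set SMB = MC: 57.24 - 3.37q = 29.37 + 0.80q → q* = 6.6835.
Height of the DWL triangle at q_m is MC(q_m) − SMB(q_m) = MEC(q_m) = 33.7061.
DWL = ½ × 8.0829 × 33.7061 = 136.2215.

DWL = $136.22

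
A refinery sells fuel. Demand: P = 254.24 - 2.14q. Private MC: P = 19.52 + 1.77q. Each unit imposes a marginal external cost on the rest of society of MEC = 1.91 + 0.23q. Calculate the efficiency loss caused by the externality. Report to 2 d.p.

Market equilibrium (private): 19.52 + 1.77q = 254.24 - 2.14q → q_m = 60.0307.
Social marginal cost = private MC + MEC = 21.43 + 2.00q.
Set SMC = demand: 21.43 + 2.00q = 254.24 - 2.14q → q* = 56.2343.
The welfare-loss triangle has base |q_m − q*| and height MEC(q_m) (the vertical gap between SMC and demand is zero at q* and MEC at q_m).
DWL = ½ × 3.7964 × 15.7171 = 29.8342.

DWL = 29.83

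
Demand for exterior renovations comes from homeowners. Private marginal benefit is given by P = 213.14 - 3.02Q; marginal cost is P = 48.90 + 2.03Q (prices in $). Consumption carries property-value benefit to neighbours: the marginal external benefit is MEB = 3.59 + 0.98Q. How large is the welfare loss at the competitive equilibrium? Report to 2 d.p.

DWL = $154.49

Market equilibrium (private): 48.90 + 2.03Q = 213.14 - 3.02Q → Q_m = 32.5228.
Social marginal benefit = demand + MEB = 216.73 - 2.04Q.
Set SMB = MC: 216.73 - 2.04Q = 48.90 + 2.03Q → Q* = 41.2359.
Between Q* and Q_m the wedge SMB − MC runs linearly from 0 to MEB(Q_m), so the loss is a triangle.
DWL = ½ × 8.7131 × 35.4623 = 154.4933.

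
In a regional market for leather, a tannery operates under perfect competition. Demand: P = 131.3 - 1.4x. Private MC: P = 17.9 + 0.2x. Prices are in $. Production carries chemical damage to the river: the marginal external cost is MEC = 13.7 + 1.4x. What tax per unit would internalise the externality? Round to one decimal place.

tax = $60.2 per unit

Social marginal cost = private MC + MEC = 31.6 + 1.6x.
Set SMC = demand: 31.6 + 1.6x = 131.3 - 1.4x → x* = 33.2333.
The Pigouvian tax equals MEC at x*: 13.7 + 1.4×33.2333 = 60.2266.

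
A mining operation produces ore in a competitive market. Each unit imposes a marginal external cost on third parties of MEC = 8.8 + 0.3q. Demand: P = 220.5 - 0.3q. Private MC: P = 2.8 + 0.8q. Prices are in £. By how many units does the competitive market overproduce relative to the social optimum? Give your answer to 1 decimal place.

Market equilibrium (private): 2.8 + 0.8q = 220.5 - 0.3q → q_m = 197.9091.
Social marginal cost = private MC + MEC = 11.6 + 1.1q.
Set SMC = demand: 11.6 + 1.1q = 220.5 - 0.3q → q* = 149.2143.
Gap = |197.9091 − 149.2143| = 48.6948.

48.7 units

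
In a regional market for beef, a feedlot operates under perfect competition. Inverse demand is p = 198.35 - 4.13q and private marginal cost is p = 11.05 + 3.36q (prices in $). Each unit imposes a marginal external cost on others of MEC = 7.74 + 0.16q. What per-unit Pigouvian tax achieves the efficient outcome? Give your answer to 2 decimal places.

tax = $11.50 per unit

Social marginal cost = private MC + MEC = 18.79 + 3.52q.
Set SMC = demand: 18.79 + 3.52q = 198.35 - 4.13q → q* = 23.4719.
The Pigouvian tax equals MEC at q*: 7.74 + 0.16×23.4719 = 11.4955.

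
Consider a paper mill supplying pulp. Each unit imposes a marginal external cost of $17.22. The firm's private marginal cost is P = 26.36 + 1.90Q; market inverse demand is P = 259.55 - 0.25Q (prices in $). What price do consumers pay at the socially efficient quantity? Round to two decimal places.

Social marginal cost = private MC + MEC = 43.58 + 1.90Q.
Set SMC = demand: 43.58 + 1.90Q = 259.55 - 0.25Q → Q* = 100.4512.
Consumer price on the demand curve at Q*: 259.55 − 0.25×100.4512 = 234.4372.

P = $234.44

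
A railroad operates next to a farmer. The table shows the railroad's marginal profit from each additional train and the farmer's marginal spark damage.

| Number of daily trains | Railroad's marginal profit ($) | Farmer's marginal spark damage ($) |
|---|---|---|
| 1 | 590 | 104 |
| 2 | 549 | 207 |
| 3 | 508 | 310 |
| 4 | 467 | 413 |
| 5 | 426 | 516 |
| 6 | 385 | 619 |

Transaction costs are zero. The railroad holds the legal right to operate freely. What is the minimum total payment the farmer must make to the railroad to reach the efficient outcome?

Left alone the railroad would choose level 6 (marginal profit stays positive).
Efficient level: k* = 4 (marginal profit ≥ marginal spark damage through 4).
The farmer must at least cover the railroad's forgone profit from cutting 6→4: 426 + 385 = 811.

$811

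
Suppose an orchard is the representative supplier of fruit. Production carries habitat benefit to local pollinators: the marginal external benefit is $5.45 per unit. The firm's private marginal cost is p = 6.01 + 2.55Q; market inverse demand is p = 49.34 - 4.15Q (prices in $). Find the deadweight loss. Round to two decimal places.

DWL = $2.22

Market equilibrium (private): 6.01 + 2.55Q = 49.34 - 4.15Q → Q_m = 6.4672.
Social marginal cost = private MC − MEB = 0.56 + 2.55Q.
Set SMC = demand: 0.56 + 2.55Q = 49.34 - 4.15Q → Q* = 7.2806.
Between Q* and Q_m the wedge demand − SMC runs linearly from 0 to MEB(Q_m), so the loss is a triangle.
DWL = ½ × 0.8134 × 5.4500 = 2.2165.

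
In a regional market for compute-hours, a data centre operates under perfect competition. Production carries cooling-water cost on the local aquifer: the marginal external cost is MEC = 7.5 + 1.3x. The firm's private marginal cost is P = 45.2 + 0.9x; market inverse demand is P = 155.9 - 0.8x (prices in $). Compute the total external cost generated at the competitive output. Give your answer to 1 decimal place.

$3244.6

Market equilibrium (private): 45.2 + 0.9x = 155.9 - 0.8x → x_m = 65.1176.
Total external cost = ∫₀^{x_m} (7.5 + 1.3x) dx = 7.5×65.1176 + ½×1.3×65.1176² = 3244.5782.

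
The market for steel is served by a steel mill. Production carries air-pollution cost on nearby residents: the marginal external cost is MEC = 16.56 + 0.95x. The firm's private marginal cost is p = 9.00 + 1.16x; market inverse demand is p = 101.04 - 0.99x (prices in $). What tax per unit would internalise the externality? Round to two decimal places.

Social marginal cost = private MC + MEC = 25.56 + 2.11x.
Set SMC = demand: 25.56 + 2.11x = 101.04 - 0.99x → x* = 24.3484.
The Pigouvian tax equals MEC at x*: 16.56 + 0.95×24.3484 = 39.6910.

tax = $39.69 per unit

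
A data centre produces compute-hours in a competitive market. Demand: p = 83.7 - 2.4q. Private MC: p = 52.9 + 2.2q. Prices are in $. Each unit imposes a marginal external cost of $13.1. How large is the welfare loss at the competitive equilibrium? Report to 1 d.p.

DWL = $18.7

Market equilibrium (private): 52.9 + 2.2q = 83.7 - 2.4q → q_m = 6.6957.
Social marginal cost = private MC + MEC = 66.0 + 2.2q.
Set SMC = demand: 66.0 + 2.2q = 83.7 - 2.4q → q* = 3.8478.
Between q* and q_m the wedge SMC − demand runs linearly from 0 to MEC(q_m), so the loss is a triangle.
DWL = ½ × 2.8479 × 13.1000 = 18.6537.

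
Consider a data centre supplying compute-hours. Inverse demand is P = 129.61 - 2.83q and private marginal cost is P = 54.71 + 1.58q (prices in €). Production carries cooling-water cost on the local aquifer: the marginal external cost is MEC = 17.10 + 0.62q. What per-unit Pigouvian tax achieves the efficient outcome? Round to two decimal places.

tax = €24.22 per unit

Social marginal cost = private MC + MEC = 71.81 + 2.20q.
Set SMC = demand: 71.81 + 2.20q = 129.61 - 2.83q → q* = 11.4911.
The Pigouvian tax equals MEC at q*: 17.10 + 0.62×11.4911 = 24.2245.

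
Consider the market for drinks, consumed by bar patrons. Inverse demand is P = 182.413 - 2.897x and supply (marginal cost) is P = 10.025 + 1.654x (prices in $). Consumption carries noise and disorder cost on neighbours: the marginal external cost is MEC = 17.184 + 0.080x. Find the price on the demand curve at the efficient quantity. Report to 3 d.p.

P = $85.323

Social marginal benefit = demand − MEC = 165.229 - 2.977x.
Set SMB = MC: 165.229 - 2.977x = 10.025 + 1.654x → x* = 33.5141.
Consumer price on the demand curve at x*: 182.413 − 2.897×33.5141 = 85.3227.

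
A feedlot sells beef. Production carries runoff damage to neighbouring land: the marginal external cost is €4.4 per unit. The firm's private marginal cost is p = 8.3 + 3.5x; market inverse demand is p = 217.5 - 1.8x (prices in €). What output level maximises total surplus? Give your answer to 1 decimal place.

x* = 38.6

Social marginal cost = private MC + MEC = 12.7 + 3.5x.
Set SMC = demand: 12.7 + 3.5x = 217.5 - 1.8x → x* = 38.6415.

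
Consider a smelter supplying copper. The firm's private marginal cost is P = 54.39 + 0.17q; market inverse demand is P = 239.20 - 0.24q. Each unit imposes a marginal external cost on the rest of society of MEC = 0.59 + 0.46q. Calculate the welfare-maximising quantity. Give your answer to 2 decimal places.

Social marginal cost = private MC + MEC = 54.98 + 0.63q.
Set SMC = demand: 54.98 + 0.63q = 239.20 - 0.24q → q* = 211.7471.

q* = 211.75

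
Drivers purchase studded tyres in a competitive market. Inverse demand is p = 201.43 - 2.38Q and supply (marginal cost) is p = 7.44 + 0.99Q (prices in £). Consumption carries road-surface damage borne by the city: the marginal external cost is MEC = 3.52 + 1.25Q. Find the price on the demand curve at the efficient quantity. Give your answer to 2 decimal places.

Social marginal benefit = demand − MEC = 197.91 - 3.63Q.
Set SMB = MC: 197.91 - 3.63Q = 7.44 + 0.99Q → Q* = 41.2273.
Consumer price on the demand curve at Q*: 201.43 − 2.38×41.2273 = 103.3090.

P = £103.31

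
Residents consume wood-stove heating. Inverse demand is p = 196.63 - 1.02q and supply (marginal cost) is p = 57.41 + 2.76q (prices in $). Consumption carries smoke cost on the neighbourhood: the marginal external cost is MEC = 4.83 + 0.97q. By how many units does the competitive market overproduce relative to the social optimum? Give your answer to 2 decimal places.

Market equilibrium (private): 57.41 + 2.76q = 196.63 - 1.02q → q_m = 36.8307.
Social marginal benefit = demand − MEC = 191.80 - 1.99q.
Set SMB = MC: 191.80 - 1.99q = 57.41 + 2.76q → q* = 28.2926.
Gap = |36.8307 − 28.2926| = 8.5381.

8.54 units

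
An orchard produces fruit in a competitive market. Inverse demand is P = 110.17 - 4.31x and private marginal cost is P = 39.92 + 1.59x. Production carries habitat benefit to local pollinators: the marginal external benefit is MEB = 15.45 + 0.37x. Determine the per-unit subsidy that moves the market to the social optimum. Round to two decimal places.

Social marginal cost = private MC − MEB = 24.47 + 1.22x.
Set SMC = demand: 24.47 + 1.22x = 110.17 - 4.31x → x* = 15.4973.
The Pigouvian subsidy equals MEB at x*: 15.45 + 0.37×15.4973 = 21.1840.

subsidy = 21.18 per unit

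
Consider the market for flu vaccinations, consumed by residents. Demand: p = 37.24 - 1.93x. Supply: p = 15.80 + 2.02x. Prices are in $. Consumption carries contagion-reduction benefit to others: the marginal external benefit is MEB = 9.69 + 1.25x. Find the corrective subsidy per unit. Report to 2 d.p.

subsidy = $24.10 per unit

Social marginal benefit = demand + MEB = 46.93 - 0.68x.
Set SMB = MC: 46.93 - 0.68x = 15.80 + 2.02x → x* = 11.5296.
The Pigouvian subsidy equals MEB at x*: 9.69 + 1.25×11.5296 = 24.1020.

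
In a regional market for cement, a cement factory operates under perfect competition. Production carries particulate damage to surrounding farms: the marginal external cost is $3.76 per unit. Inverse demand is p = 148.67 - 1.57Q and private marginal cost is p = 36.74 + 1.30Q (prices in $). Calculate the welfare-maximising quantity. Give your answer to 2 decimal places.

Q* = 37.69

Social marginal cost = private MC + MEC = 40.50 + 1.30Q.
Set SMC = demand: 40.50 + 1.30Q = 148.67 - 1.57Q → Q* = 37.6899.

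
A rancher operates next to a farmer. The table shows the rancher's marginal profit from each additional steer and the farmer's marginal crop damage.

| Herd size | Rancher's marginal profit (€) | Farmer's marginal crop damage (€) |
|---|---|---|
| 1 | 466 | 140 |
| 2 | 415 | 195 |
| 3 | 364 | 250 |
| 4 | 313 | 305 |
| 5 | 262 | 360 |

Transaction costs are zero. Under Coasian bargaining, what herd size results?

Bargaining reaches the level where marginal profit last exceeds marginal crop damage.
That holds through level 4 (313 ≥ 305) but not at 5 (262 < 360).

4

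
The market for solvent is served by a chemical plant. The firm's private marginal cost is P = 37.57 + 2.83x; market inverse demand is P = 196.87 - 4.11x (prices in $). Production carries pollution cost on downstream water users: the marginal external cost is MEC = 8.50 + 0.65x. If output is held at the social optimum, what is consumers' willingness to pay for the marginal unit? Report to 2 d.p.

Social marginal cost = private MC + MEC = 46.07 + 3.48x.
Set SMC = demand: 46.07 + 3.48x = 196.87 - 4.11x → x* = 19.8682.
Consumer price on the demand curve at x*: 196.87 − 4.11×19.8682 = 115.2117.

P = $115.21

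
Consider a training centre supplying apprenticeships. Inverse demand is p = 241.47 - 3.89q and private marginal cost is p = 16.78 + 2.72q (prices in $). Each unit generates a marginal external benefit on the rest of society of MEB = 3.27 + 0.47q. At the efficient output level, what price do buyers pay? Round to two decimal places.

P = $97.05

Social marginal cost = private MC − MEB = 13.51 + 2.25q.
Set SMC = demand: 13.51 + 2.25q = 241.47 - 3.89q → q* = 37.1270.
Consumer price on the demand curve at q*: 241.47 − 3.89×37.1270 = 97.0460.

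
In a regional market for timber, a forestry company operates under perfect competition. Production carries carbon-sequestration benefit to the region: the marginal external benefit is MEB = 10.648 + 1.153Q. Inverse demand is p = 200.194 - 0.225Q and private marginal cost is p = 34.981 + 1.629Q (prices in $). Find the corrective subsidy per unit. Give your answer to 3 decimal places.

Social marginal cost = private MC − MEB = 24.333 + 0.476Q.
Set SMC = demand: 24.333 + 0.476Q = 200.194 - 0.225Q → Q* = 250.8716.
The Pigouvian subsidy equals MEB at Q*: 10.648 + 1.153×250.8716 = 299.9030.

subsidy = $299.903 per unit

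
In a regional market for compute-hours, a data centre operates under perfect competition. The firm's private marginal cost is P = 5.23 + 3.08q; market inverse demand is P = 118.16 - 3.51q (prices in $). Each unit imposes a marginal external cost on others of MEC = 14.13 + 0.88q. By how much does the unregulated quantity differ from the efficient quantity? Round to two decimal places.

3.91 units

Market equilibrium (private): 5.23 + 3.08q = 118.16 - 3.51q → q_m = 17.1366.
Social marginal cost = private MC + MEC = 19.36 + 3.96q.
Set SMC = demand: 19.36 + 3.96q = 118.16 - 3.51q → q* = 13.2262.
Gap = |17.1366 − 13.2262| = 3.9104.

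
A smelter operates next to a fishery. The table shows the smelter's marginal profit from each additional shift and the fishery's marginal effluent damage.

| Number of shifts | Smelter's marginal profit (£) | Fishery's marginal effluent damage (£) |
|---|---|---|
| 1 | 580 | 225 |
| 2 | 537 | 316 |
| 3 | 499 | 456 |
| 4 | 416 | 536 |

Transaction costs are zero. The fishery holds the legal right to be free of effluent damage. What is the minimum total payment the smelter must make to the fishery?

Efficient level: marginal profit ≥ marginal effluent damage through level 3, so k* = 3.
With the fishery holding the right, the smelter must at least compensate total damage at k*: 225 + 316 + 456 = 997.

£997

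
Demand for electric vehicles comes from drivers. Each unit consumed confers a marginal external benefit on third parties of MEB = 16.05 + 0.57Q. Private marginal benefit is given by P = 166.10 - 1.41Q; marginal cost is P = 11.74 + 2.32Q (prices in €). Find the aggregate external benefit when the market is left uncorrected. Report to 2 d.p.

Market equilibrium (private): 11.74 + 2.32Q = 166.10 - 1.41Q → Q_m = 41.3834.
Total external benefit = ∫₀^{Q_m} (16.05 + 0.57Q) dQ = 16.05×41.3834 + ½×0.57×41.3834² = 1152.2905.

€1152.29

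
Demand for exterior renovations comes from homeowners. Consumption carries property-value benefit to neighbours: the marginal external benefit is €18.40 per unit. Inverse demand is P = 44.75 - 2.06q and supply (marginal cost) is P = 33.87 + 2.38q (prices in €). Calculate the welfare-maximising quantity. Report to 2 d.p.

Social marginal benefit = demand + MEB = 63.15 - 2.06q.
Set SMB = MC: 63.15 - 2.06q = 33.87 + 2.38q → q* = 6.5946.

q* = 6.59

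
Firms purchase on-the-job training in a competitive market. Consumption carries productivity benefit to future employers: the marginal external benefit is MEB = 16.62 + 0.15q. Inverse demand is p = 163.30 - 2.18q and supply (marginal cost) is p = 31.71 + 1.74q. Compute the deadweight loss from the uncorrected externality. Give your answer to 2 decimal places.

Market equilibrium (private): 31.71 + 1.74q = 163.30 - 2.18q → q_m = 33.5689.
Social marginal benefit = demand + MEB = 179.92 - 2.03q.
Set SMB = MC: 179.92 - 2.03q = 31.71 + 1.74q → q* = 39.3130.
Height of the DWL triangle at q_m is SMB(q_m) − MC(q_m) = MEB(q_m) = 21.6553.
DWL = ½ × 5.7441 × 21.6553 = 62.1951.

DWL = 62.20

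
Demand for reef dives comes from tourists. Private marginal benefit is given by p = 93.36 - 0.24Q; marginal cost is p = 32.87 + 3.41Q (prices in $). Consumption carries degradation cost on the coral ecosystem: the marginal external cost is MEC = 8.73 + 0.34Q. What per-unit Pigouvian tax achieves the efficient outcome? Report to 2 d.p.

Social marginal benefit = demand − MEC = 84.63 - 0.58Q.
Set SMB = MC: 84.63 - 0.58Q = 32.87 + 3.41Q → Q* = 12.9724.
The Pigouvian tax equals MEC at Q*: 8.73 + 0.34×12.9724 = 13.1406.

tax = $13.14 per unit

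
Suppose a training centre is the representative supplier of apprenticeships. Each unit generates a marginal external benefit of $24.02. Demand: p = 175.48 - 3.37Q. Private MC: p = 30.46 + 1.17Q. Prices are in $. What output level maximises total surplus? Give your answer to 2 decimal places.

Q* = 37.23

Social marginal cost = private MC − MEB = 6.44 + 1.17Q.
Set SMC = demand: 6.44 + 1.17Q = 175.48 - 3.37Q → Q* = 37.2335.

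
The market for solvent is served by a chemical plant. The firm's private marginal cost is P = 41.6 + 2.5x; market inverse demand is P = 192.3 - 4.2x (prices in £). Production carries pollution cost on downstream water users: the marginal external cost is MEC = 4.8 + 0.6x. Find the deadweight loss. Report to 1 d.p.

Market equilibrium (private): 41.6 + 2.5x = 192.3 - 4.2x → x_m = 22.4925.
Social marginal cost = private MC + MEC = 46.4 + 3.1x.
Set SMC = demand: 46.4 + 3.1x = 192.3 - 4.2x → x* = 19.9863.
The loss is the area between SMC and demand from x* to x_m; with linear curves that's a triangle of height MEC(x_m).
DWL = ½ × 2.5062 × 18.2955 = 22.9261.

DWL = £22.9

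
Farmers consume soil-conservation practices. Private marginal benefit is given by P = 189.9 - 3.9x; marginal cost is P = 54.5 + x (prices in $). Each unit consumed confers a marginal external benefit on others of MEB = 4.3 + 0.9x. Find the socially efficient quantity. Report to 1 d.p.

x* = 34.9

Social marginal benefit = demand + MEB = 194.2 - 3.0x.
Set SMB = MC: 194.2 - 3.0x = 54.5 + x → x* = 34.9250.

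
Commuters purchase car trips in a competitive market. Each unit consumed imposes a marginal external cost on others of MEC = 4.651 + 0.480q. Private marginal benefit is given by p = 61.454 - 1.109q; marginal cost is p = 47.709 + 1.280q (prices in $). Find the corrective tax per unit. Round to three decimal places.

Social marginal benefit = demand − MEC = 56.803 - 1.589q.
Set SMB = MC: 56.803 - 1.589q = 47.709 + 1.280q → q* = 3.1697.
The Pigouvian tax equals MEC at q*: 4.651 + 0.480×3.1697 = 6.1725.

tax = $6.172 per unit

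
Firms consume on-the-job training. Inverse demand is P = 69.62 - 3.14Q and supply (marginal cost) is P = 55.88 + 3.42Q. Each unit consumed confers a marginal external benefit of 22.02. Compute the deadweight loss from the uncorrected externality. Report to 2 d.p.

Market equilibrium (private): 55.88 + 3.42Q = 69.62 - 3.14Q → Q_m = 2.0945.
Social marginal benefit = demand + MEB = 91.64 - 3.14Q.
Set SMB = MC: 91.64 - 3.14Q = 55.88 + 3.42Q → Q* = 5.4512.
Height of the DWL triangle at Q_m is SMB(Q_m) − MC(Q_m) = MEB(Q_m) = 22.0200.
DWL = ½ × 3.3567 × 22.0200 = 36.9573.

DWL = 36.96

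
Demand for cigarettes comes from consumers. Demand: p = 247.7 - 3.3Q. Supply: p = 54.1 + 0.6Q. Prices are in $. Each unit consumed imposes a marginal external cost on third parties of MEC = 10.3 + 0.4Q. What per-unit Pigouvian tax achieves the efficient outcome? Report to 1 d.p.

tax = $27.4 per unit

Social marginal benefit = demand − MEC = 237.4 - 3.7Q.
Set SMB = MC: 237.4 - 3.7Q = 54.1 + 0.6Q → Q* = 42.6279.
The Pigouvian tax equals MEC at Q*: 10.3 + 0.4×42.6279 = 27.3512.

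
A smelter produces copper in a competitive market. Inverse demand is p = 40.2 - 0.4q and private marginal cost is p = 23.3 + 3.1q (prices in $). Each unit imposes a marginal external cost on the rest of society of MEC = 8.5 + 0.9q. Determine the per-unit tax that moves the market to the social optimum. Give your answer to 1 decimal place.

tax = $10.2 per unit

Social marginal cost = private MC + MEC = 31.8 + 4.0q.
Set SMC = demand: 31.8 + 4.0q = 40.2 - 0.4q → q* = 1.9091.
The Pigouvian tax equals MEC at q*: 8.5 + 0.9×1.9091 = 10.2182.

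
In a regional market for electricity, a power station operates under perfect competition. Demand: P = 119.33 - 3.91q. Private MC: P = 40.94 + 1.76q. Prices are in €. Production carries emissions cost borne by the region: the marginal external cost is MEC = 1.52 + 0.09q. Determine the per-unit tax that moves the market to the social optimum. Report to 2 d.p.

tax = €2.72 per unit

Social marginal cost = private MC + MEC = 42.46 + 1.85q.
Set SMC = demand: 42.46 + 1.85q = 119.33 - 3.91q → q* = 13.3455.
The Pigouvian tax equals MEC at q*: 1.52 + 0.09×13.3455 = 2.7211.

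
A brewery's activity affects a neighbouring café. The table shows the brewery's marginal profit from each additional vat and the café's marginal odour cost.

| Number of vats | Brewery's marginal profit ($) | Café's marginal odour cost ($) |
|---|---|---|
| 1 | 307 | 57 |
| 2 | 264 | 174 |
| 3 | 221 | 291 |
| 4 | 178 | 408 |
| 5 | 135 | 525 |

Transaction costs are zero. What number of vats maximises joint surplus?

Bargaining reaches the level where marginal profit last exceeds marginal odour cost.
That holds through level 2 (264 ≥ 174) but not at 3 (221 < 291).

2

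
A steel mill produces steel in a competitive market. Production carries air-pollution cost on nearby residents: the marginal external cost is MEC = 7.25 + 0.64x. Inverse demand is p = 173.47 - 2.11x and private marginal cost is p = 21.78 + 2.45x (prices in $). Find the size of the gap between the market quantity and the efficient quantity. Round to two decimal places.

5.49 units

Market equilibrium (private): 21.78 + 2.45x = 173.47 - 2.11x → x_m = 33.2654.
Social marginal cost = private MC + MEC = 29.03 + 3.09x.
Set SMC = demand: 29.03 + 3.09x = 173.47 - 2.11x → x* = 27.7769.
Gap = |33.2654 − 27.7769| = 5.4885.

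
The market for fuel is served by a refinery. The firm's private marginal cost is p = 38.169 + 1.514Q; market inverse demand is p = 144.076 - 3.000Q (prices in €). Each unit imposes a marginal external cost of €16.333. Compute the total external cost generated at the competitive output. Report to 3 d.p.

€383.203

Market equilibrium (private): 38.169 + 1.514Q = 144.076 - 3.000Q → Q_m = 23.4619.
Total external cost = MEC × Q_m = 16.333 × 23.4619 = 383.2032.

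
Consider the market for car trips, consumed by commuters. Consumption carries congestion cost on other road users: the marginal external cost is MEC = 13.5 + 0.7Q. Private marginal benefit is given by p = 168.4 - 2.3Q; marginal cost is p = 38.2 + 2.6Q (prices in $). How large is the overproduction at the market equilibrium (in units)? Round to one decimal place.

5.7 units

Market equilibrium (private): 38.2 + 2.6Q = 168.4 - 2.3Q → Q_m = 26.5714.
Social marginal benefit = demand − MEC = 154.9 - 3.0Q.
Set SMB = MC: 154.9 - 3.0Q = 38.2 + 2.6Q → Q* = 20.8393.
Gap = |26.5714 − 20.8393| = 5.7321.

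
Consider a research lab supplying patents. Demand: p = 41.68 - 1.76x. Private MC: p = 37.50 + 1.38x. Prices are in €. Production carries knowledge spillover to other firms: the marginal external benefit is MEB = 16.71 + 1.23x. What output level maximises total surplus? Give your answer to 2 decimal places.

Social marginal cost = private MC − MEB = 20.79 + 0.15x.
Set SMC = demand: 20.79 + 0.15x = 41.68 - 1.76x → x* = 10.9372.

x* = 10.94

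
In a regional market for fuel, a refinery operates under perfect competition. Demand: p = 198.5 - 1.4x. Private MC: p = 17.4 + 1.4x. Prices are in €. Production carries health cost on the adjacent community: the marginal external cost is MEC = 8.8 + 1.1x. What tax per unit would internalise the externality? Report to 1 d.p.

Social marginal cost = private MC + MEC = 26.2 + 2.5x.
Set SMC = demand: 26.2 + 2.5x = 198.5 - 1.4x → x* = 44.1795.
The Pigouvian tax equals MEC at x*: 8.8 + 1.1×44.1795 = 57.3975.

tax = €57.4 per unit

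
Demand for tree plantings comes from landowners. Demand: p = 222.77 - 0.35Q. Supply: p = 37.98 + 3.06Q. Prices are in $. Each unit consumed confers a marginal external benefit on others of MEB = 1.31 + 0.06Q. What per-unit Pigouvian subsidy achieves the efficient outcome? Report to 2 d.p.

subsidy = $4.64 per unit

Social marginal benefit = demand + MEB = 224.08 - 0.29Q.
Set SMB = MC: 224.08 - 0.29Q = 37.98 + 3.06Q → Q* = 55.5522.
The Pigouvian subsidy equals MEB at Q*: 1.31 + 0.06×55.5522 = 4.6431.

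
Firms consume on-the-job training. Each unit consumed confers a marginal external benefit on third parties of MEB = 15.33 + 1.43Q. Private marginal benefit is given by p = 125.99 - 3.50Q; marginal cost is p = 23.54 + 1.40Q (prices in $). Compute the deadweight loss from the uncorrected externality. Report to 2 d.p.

DWL = $294.76

Market equilibrium (private): 23.54 + 1.40Q = 125.99 - 3.50Q → Q_m = 20.9082.
Social marginal benefit = demand + MEB = 141.32 - 2.07Q.
Set SMB = MC: 141.32 - 2.07Q = 23.54 + 1.40Q → Q* = 33.9424.
The loss is the area between SMB and MC from Q* to Q_m; with linear curves that's a triangle of height MEB(Q_m).
DWL = ½ × 13.0342 × 45.2287 = 294.7600.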